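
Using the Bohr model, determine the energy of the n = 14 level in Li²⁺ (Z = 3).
-0.624752 eV

For hydrogen-like ions, the energy levels scale with Z²:
E_n = -13.6057 Z² / n² eV

For Li²⁺ (Z = 3) at n = 14:
E_14 = -13.6057 × 3² / 14²
E_14 = -13.6057 × 9 / 196
E_14 = -122.4513 / 196
E_14 = -0.624752 eV

The energy is 9 times more negative than hydrogen at the same n due to the stronger nuclear charge.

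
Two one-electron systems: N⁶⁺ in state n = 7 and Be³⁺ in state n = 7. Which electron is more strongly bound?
N⁶⁺ at n = 7 (E = -13.605700 eV)

Using E_n = -13.6057 Z² / n² eV:

N⁶⁺ (Z = 7) at n = 7:
E = -13.6057 × 7² / 7² = -13.6057 × 49 / 49 = -13.605700000 eV

Be³⁺ (Z = 4) at n = 7:
E = -13.6057 × 4² / 7² = -13.6057 × 16 / 49 = -4.442677551 eV

Since -13.605700000 eV < -4.442677551 eV,
N⁶⁺ at n = 7 is more tightly bound (requires more energy to ionize).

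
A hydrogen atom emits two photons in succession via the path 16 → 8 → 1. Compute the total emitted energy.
13.55255 eV

The energy levels of hydrogen are E_n = -13.6057 / n² eV.

First transition (16 → 8):
ΔE₁ = |E_8 - E_16|
ΔE₁ = |-0.21258906250 - (-0.05314726563)| = 0.15944180 eV

Second transition (8 → 1):
ΔE₂ = |E_1 - E_8|
ΔE₂ = |-13.60570000000 - (-0.21258906250)| = 13.39311094 eV

Total energy released:
E_total = ΔE₁ + ΔE₂ = 0.15944180 + 13.39311094 = 13.55255 eV

Note: This equals the direct transition 16 → 1: 13.55255 eV ✓
Energy is conserved regardless of the path taken.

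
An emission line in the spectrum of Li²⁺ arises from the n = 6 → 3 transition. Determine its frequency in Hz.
2.46738e+15 Hz

First, find the transition energy:
E_6 = -13.6057 × 3² / 6² = -3.4014250 eV
E_3 = -13.6057 × 3² / 3² = -13.6057000 eV
|ΔE| = |E_3 - E_6| = 10.2042750 eV

Convert to Joules: E = 10.2042750 eV × (1.602177 × 10⁻¹⁹ J/eV) = 1.6349055e-18 J

Using E = hf:
f = E/h = 1.6349055e-18 J / (6.62607 × 10⁻³⁴ J·s)
f = 2.46738e+15 Hz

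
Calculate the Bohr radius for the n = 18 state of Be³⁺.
4.2863 nm (or 42.8633 Å)

The Bohr radius formula is:
r_n = n² a₀ / Z

where a₀ = 0.0529177 nm is the Bohr radius.

For Be³⁺ (Z = 4) at n = 18:
r_18 = 18² × 0.0529177 nm / 4
r_18 = 324 × 0.0529177 nm / 4
r_18 = 17.14533 nm / 4
r_18 = 4.2863 nm

The electron orbits at approximately 4.2863 nm from the nucleus.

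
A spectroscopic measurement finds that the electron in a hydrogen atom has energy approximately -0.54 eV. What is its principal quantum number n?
n = 5

The exact energy levels follow E_n = -13.6057 eV / n².

The measured value (-0.54 eV) is reported to only 2 significant figures, so we must test candidate n values and see which one matches to that precision.

Candidate energies:
  n = 3:  E = -13.6057/3² = -1.511744 eV
  n = 4:  E = -13.6057/4² = -0.850356 eV
  n = 5:  E = -13.6057/5² = -0.544228 eV  ← matches
  n = 6:  E = -13.6057/6² = -0.377936 eV
  n = 7:  E = -13.6057/7² = -0.277667 eV

Checking against the measurement of -0.54 eV (2 sig figs), only n = 5 agrees:
E_5 = -0.544228 eV, which rounds to -0.54 eV ✓

Therefore n = 5.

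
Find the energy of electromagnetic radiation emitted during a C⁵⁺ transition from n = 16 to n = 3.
52.51 eV

The energy levels are E_n = -13.6057 Z² eV / n².

Energy at n = 16: E_16 = -13.6057 × 6² / 16² = -1.91330 eV
Energy at n = 3: E_3 = -13.6057 × 6² / 3² = -54.42280 eV

For emission (electron falling to lower state), the photon energy is:
E_photon = E_16 - E_3 = |-1.91330 - (-54.42280)|
E_photon = 52.51 eV

This energy is carried away by the emitted photon.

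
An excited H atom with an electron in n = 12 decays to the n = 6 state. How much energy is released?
0.283452 eV

The energy levels are E_n = -13.6057 eV / n².

Energy at n = 12: E_12 = -13.6057 / 12² = -0.094484028 eV
Energy at n = 6: E_6 = -13.6057 / 6² = -0.377936111 eV

For emission (electron falling to lower state), the photon energy is:
E_photon = E_12 - E_6 = |-0.094484028 - (-0.377936111)|
E_photon = 0.283452 eV

This energy is carried away by the emitted photon.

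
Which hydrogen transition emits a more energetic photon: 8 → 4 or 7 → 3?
7 → 3

Calculate the energy for each transition:

Transition 8 → 4:
ΔE₁ = |E_4 - E_8| = |-13.6057/4² - (-13.6057/8²)|
ΔE₁ = |-0.850356250 - (-0.212589063)| = 0.637767 eV

Transition 7 → 3:
ΔE₂ = |E_3 - E_7| = |-13.6057/3² - (-13.6057/7²)|
ΔE₂ = |-1.511744444 - (-0.277667347)| = 1.234077 eV

Since 1.234077 eV > 0.637767 eV, the transition 7 → 3 emits the more energetic photon.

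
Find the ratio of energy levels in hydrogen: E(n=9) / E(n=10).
1.2346

Using E_n = -13.6057 Z² / n² eV with Z = 1:

E_9 = -13.6057 / 9² = -13.6057 / 81 = -0.1679716049 eV
E_10 = -13.6057 / 10² = -13.6057 / 100 = -0.1360570000 eV

The ratio is:
E_9/E_10 = (-0.1679716049) / (-0.1360570000)
E_9/E_10 = (-13.6057/81) / (-13.6057/100)
E_9/E_10 = 100/81
E_9/E_10 = 1.2346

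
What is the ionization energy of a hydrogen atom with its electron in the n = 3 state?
1.512 eV

The ionization energy is the energy needed to remove the electron completely (n → ∞).

For hydrogen, E_n = -13.6057 eV / n².

At n = 3: E_3 = -13.6057 / 3² = -1.511744 eV
At n = ∞: E_∞ = 0 eV

Ionization energy = E_∞ - E_3 = 0 - (-1.511744) = 1.511744 eV
Ionization energy ≈ 1.512 eV

This is also called the binding energy of the electron in state n = 3.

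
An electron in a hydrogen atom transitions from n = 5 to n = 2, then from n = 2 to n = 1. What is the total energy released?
13.06147 eV

The energy levels of hydrogen are E_n = -13.6057 / n² eV.

First transition (5 → 2):
ΔE₁ = |E_2 - E_5|
ΔE₁ = |-3.40142500000 - (-0.54422800000)| = 2.85719700 eV

Second transition (2 → 1):
ΔE₂ = |E_1 - E_2|
ΔE₂ = |-13.60570000000 - (-3.40142500000)| = 10.20427500 eV

Total energy released:
E_total = ΔE₁ + ΔE₂ = 2.85719700 + 10.20427500 = 13.06147 eV

Note: This equals the direct transition 5 → 1: 13.06147 eV ✓
Energy is conserved regardless of the path taken.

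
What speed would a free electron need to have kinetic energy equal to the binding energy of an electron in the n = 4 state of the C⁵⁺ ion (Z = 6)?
3.28154e+06 m/s (or 1.09% of c)

The binding energy at n = 4 for C⁵⁺ is:
E_4 = -13.6057 × 6²/4² = -30.6128250 eV
|E_4| = 30.6128250 eV

Convert to Joules:
KE = 30.6128250 eV × (1.602177 × 10⁻¹⁹ J/eV) = 4.9047164e-18 J

Using KE = ½mv²:
v = √(2·KE/m_e)
v = √(2 × 4.9047164e-18 J / 9.10938 × 10⁻³¹ kg)
v = 3.28154e+06 m/s

This is approximately 1.09% the speed of light.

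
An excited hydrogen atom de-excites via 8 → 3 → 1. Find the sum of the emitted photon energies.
13.393 eV

The energy levels of hydrogen are E_n = -13.6057 / n² eV.

First transition (8 → 3):
ΔE₁ = |E_3 - E_8|
ΔE₁ = |-1.511744444 - (-0.212589063)| = 1.299155 eV

Second transition (3 → 1):
ΔE₂ = |E_1 - E_3|
ΔE₂ = |-13.605700000 - (-1.511744444)| = 12.093956 eV

Total energy released:
E_total = ΔE₁ + ΔE₂ = 1.299155 + 12.093956 = 13.393 eV

Note: This equals the direct transition 8 → 1: 13.393 eV ✓
Energy is conserved regardless of the path taken.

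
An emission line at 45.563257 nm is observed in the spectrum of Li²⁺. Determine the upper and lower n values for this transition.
n = 6 → n = 2

First, find the photon energy from the wavelength (hc = 1239.84 eV·nm):
E = hc/λ = 1239.84 eV·nm / 45.563257 nm = 27.211400 eV

The energy levels of Li²⁺ satisfy E_n = -13.6057 × 3² / n² eV, so an emission n_i → n_f releases
ΔE = 13.6057 × 3² × (1/n_f² − 1/n_i²) eV.

Setting ΔE equal to the photon energy:
1/n_f² − 1/n_i² = 27.211400 / (13.6057 × 3²) = 0.22222222

Since 1/n_i² must be positive, we need 1/n_f² > 0.22222222, i.e. n_f ≤ 2. For each allowed n_f, solve n_i = (1/n_f² − 0.22222222)^(−1/2) and check whether it is a whole number:
  n_f = 1: 1/n_i² = 1.00000000 − 0.22222222 = 0.77777778 → n_i = 1.134  (not an integer) ✗
  n_f = 2: 1/n_i² = 0.25000000 − 0.22222222 = 0.02777778 → n_i = 6.000  → integer, n_i = 6 ✓

Only n_f = 2 gives an integer upper level, n_i = 6.

The transition is from n = 6 to n = 2 (emission).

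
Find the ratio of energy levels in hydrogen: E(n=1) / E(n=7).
49.000000

Using E_n = -13.6057 Z² / n² eV with Z = 1:

E_1 = -13.6057 / 1² = -13.6057 / 1 = -13.605700000000 eV
E_7 = -13.6057 / 7² = -13.6057 / 49 = -0.277667346939 eV

The ratio is:
E_1/E_7 = (-13.605700000000) / (-0.277667346939)
E_1/E_7 = (-13.6057/1) / (-13.6057/49)
E_1/E_7 = 49/1
E_1/E_7 = 49.000000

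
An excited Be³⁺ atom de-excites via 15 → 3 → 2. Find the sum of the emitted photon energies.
53.4553 eV

The energy levels of Be³⁺ are E_n = -13.6057 × 4² / n² eV.

First transition (15 → 3):
ΔE₁ = |E_3 - E_15|
ΔE₁ = |-24.1879111111 - (-0.9675164444)| = 23.2203947 eV

Second transition (3 → 2):
ΔE₂ = |E_2 - E_3|
ΔE₂ = |-54.4228000000 - (-24.1879111111)| = 30.2348889 eV

Total energy released:
E_total = ΔE₁ + ΔE₂ = 23.2203947 + 30.2348889 = 53.4553 eV

Note: This equals the direct transition 15 → 2: 53.4553 eV ✓
Energy is conserved regardless of the path taken.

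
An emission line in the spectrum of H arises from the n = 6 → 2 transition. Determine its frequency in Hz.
7.31e+14 Hz

First, find the transition energy:
E_6 = -13.6057 / 6² = -0.37794 eV
E_2 = -13.6057 / 2² = -3.40143 eV
|ΔE| = |E_2 - E_6| = 3.02349 eV

Convert to Joules: E = 3.02349 eV × (1.602177 × 10⁻¹⁹ J/eV) = 4.8442e-19 J

Using E = hf:
f = E/h = 4.8442e-19 J / (6.62607 × 10⁻³⁴ J·s)
f = 7.31e+14 Hz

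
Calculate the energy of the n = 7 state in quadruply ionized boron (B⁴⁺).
-6.9417 eV

For hydrogen-like ions, the energy levels scale with Z²:
E_n = -13.6057 Z² / n² eV

For B⁴⁺ (Z = 5) at n = 7:
E_7 = -13.6057 × 5² / 7²
E_7 = -13.6057 × 25 / 49
E_7 = -340.1425 / 49
E_7 = -6.9417 eV

The energy is 25 times more negative than hydrogen at the same n due to the stronger nuclear charge.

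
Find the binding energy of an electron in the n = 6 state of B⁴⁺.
9.44840 eV

The ionization energy is the energy needed to remove the electron completely (n → ∞).

For a hydrogen-like ion with Z = 5, E_n = -13.6057 Z² / n² eV.

At n = 6: E_6 = -13.6057 × 5² / 6² = -9.44840278 eV
At n = ∞: E_∞ = 0 eV

Ionization energy = E_∞ - E_6 = 0 - (-9.44840278) = 9.44840278 eV
Ionization energy ≈ 9.44840 eV

This is also called the binding energy of the electron in state n = 6.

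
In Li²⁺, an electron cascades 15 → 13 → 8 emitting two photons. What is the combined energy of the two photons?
1.36907 eV

The energy levels of Li²⁺ are E_n = -13.6057 × 3² / n² eV.

First transition (15 → 13):
ΔE₁ = |E_13 - E_15|
ΔE₁ = |-0.72456390533 - (-0.54422800000)| = 0.18033591 eV

Second transition (13 → 8):
ΔE₂ = |E_8 - E_13|
ΔE₂ = |-1.91330156250 - (-0.72456390533)| = 1.18873766 eV

Total energy released:
E_total = ΔE₁ + ΔE₂ = 0.18033591 + 1.18873766 = 1.36907 eV

Note: This equals the direct transition 15 → 8: 1.36907 eV ✓
Energy is conserved regardless of the path taken.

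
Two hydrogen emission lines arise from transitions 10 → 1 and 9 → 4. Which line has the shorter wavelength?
10 → 1

Calculate the energy for each transition:

Transition 10 → 1:
ΔE₁ = |E_1 - E_10| = |-13.6057/1² - (-13.6057/10²)|
ΔE₁ = |-13.605700000 - (-0.136057000)| = 13.469643 eV

Transition 9 → 4:
ΔE₂ = |E_4 - E_9| = |-13.6057/4² - (-13.6057/9²)|
ΔE₂ = |-0.850356250 - (-0.167971605)| = 0.682385 eV

Since 13.469643 eV > 0.682385 eV, the transition 10 → 1 emits the more energetic photon.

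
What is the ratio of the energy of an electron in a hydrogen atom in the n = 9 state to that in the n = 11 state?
1.494

Using E_n = -13.6057 Z² / n² eV with Z = 1:

E_9 = -13.6057 / 9² = -13.6057 / 81 = -0.167971605 eV
E_11 = -13.6057 / 11² = -13.6057 / 121 = -0.112443802 eV

The ratio is:
E_9/E_11 = (-0.167971605) / (-0.112443802)
E_9/E_11 = (-13.6057/81) / (-13.6057/121)
E_9/E_11 = 121/81
E_9/E_11 = 1.494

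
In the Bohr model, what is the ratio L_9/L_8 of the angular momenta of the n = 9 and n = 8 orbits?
1.125

In the Bohr model, L_n = nℏ, so the ratio is purely the ratio of quantum numbers:

L_9/L_8 = 9ℏ / 8ℏ = 9/8 = 1.125

The angular momentum scales linearly with n.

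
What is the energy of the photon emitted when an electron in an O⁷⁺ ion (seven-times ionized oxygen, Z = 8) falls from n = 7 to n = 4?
36.65 eV

The energy levels are E_n = -13.6057 Z² eV / n².

Energy at n = 7: E_7 = -13.6057 × 8² / 7² = -17.77071 eV
Energy at n = 4: E_4 = -13.6057 × 8² / 4² = -54.42280 eV

For emission (electron falling to lower state), the photon energy is:
E_photon = E_7 - E_4 = |-17.77071 - (-54.42280)|
E_photon = 36.65 eV

This energy is carried away by the emitted photon.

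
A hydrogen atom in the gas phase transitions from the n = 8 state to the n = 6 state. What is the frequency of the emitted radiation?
3.998e+13 Hz

First, find the transition energy:
E_8 = -13.6057 / 8² = -0.2125891 eV
E_6 = -13.6057 / 6² = -0.3779361 eV
|ΔE| = |E_6 - E_8| = 0.1653470 eV

Convert to Joules: E = 0.1653470 eV × (1.602177 × 10⁻¹⁹ J/eV) = 2.64915e-20 J

Using E = hf:
f = E/h = 2.64915e-20 J / (6.62607 × 10⁻³⁴ J·s)
f = 3.998e+13 Hz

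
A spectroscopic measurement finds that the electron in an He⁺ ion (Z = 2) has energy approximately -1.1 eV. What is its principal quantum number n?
n = 7

The exact energy levels follow E_n = -13.6057 Z² / n² eV with Z = 2.

The measured value (-1.1 eV) is reported to only 2 significant figures, so we must test candidate n values and see which one matches to that precision.

Candidate energies:
  n = 5:  E = -13.6057 × 2² / 5² = -2.17691 eV
  n = 6:  E = -13.6057 × 2² / 6² = -1.51174 eV
  n = 7:  E = -13.6057 × 2² / 7² = -1.11067 eV  ← matches
  n = 8:  E = -13.6057 × 2² / 8² = -0.85036 eV
  n = 9:  E = -13.6057 × 2² / 9² = -0.67189 eV

Checking against the measurement of -1.1 eV (2 sig figs), only n = 7 agrees:
E_7 = -1.11067 eV, which rounds to -1.1 eV ✓

Therefore n = 7.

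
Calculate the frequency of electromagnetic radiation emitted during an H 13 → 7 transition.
4.7673e+13 Hz

First, find the transition energy:
E_13 = -13.6057 / 13² = -0.08050710 eV
E_7 = -13.6057 / 7² = -0.27766735 eV
|ΔE| = |E_7 - E_13| = 0.19716025 eV

Convert to Joules: E = 0.19716025 eV × (1.602177 × 10⁻¹⁹ J/eV) = 3.158856e-20 J

Using E = hf:
f = E/h = 3.158856e-20 J / (6.62607 × 10⁻³⁴ J·s)
f = 4.7673e+13 Hz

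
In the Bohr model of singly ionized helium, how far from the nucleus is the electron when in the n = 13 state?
4.4715 nm (or 44.7155 Å)

The Bohr radius formula is:
r_n = n² a₀ / Z

where a₀ = 0.0529177 nm is the Bohr radius.

For He⁺ (Z = 2) at n = 13:
r_13 = 13² × 0.0529177 nm / 2
r_13 = 169 × 0.0529177 nm / 2
r_13 = 8.94309 nm / 2
r_13 = 4.4715 nm

The electron orbits at approximately 4.4715 nm from the nucleus.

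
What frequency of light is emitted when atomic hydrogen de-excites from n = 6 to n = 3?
2.74e+14 Hz

First, find the transition energy:
E_6 = -13.6057 / 6² = -0.37794 eV
E_3 = -13.6057 / 3² = -1.51174 eV
|ΔE| = |E_3 - E_6| = 1.13380 eV

Convert to Joules: E = 1.13380 eV × (1.602177 × 10⁻¹⁹ J/eV) = 1.8165e-19 J

Using E = hf:
f = E/h = 1.8165e-19 J / (6.62607 × 10⁻³⁴ J·s)
f = 2.74e+14 Hz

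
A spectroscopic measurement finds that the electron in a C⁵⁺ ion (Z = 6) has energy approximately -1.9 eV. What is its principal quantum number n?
n = 16

The exact energy levels follow E_n = -13.6057 Z² / n² eV with Z = 6.

The measured value (-1.9 eV) is reported to only 2 significant figures, so we must test candidate n values and see which one matches to that precision.

Candidate energies:
  n = 14:  E = -13.6057 × 6² / 14² = -2.49901 eV
  n = 15:  E = -13.6057 × 6² / 15² = -2.17691 eV
  n = 16:  E = -13.6057 × 6² / 16² = -1.91330 eV  ← matches
  n = 17:  E = -13.6057 × 6² / 17² = -1.69483 eV
  n = 18:  E = -13.6057 × 6² / 18² = -1.51174 eV

Checking against the measurement of -1.9 eV (2 sig figs), only n = 16 agrees:
E_16 = -1.91330 eV, which rounds to -1.9 eV ✓

Therefore n = 16.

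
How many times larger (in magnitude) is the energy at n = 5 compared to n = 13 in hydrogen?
6.760

Using E_n = -13.6057 Z² / n² eV with Z = 1:

E_5 = -13.6057 / 5² = -13.6057 / 25 = -0.544228000 eV
E_13 = -13.6057 / 13² = -13.6057 / 169 = -0.080507101 eV

The ratio is:
E_5/E_13 = (-0.544228000) / (-0.080507101)
E_5/E_13 = (-13.6057/25) / (-13.6057/169)
E_5/E_13 = 169/25
E_5/E_13 = 6.760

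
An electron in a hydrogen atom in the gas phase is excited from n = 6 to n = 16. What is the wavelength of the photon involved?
3817.372 nm

First, find the transition energy using E_n = -13.6057 / n² eV:
E_6 = -13.6057 / 6² = -0.377936111 eV
E_16 = -13.6057 / 16² = -0.053147266 eV

Photon energy: |ΔE| = |E_16 - E_6| = 0.324788845 eV

Convert to wavelength using E = hc/λ with hc = 1239.84 eV·nm:
λ = hc/E = 1239.84 eV·nm / 0.324788845 eV
λ = 3817.372 nm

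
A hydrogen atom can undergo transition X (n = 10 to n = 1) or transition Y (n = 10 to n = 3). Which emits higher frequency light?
10 → 1

Calculate the energy for each transition:

Transition 10 → 1:
ΔE₁ = |E_1 - E_10| = |-13.6057/1² - (-13.6057/10²)|
ΔE₁ = |-13.605700000000 - (-0.136057000000)| = 13.469643000 eV

Transition 10 → 3:
ΔE₂ = |E_3 - E_10| = |-13.6057/3² - (-13.6057/10²)|
ΔE₂ = |-1.511744444444 - (-0.136057000000)| = 1.375687444 eV

Since 13.469643000 eV > 1.375687444 eV, the transition 10 → 1 emits the more energetic photon.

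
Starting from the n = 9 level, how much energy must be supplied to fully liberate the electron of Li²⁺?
1.51 eV

The ionization energy is the energy needed to remove the electron completely (n → ∞).

For a hydrogen-like ion with Z = 3, E_n = -13.6057 Z² / n² eV.

At n = 9: E_9 = -13.6057 × 3² / 9² = -1.51174 eV
At n = ∞: E_∞ = 0 eV

Ionization energy = E_∞ - E_9 = 0 - (-1.51174) = 1.51174 eV
Ionization energy ≈ 1.51 eV

This is also called the binding energy of the electron in state n = 9.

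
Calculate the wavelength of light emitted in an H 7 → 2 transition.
396.90659 nm

First, find the transition energy using E_n = -13.6057 / n² eV:
E_7 = -13.6057 / 7² = -0.277667347 eV
E_2 = -13.6057 / 2² = -3.401425000 eV

Photon energy: |ΔE| = |E_2 - E_7| = 3.123757653 eV

Convert to wavelength using E = hc/λ with hc = 1239.84 eV·nm:
λ = hc/E = 1239.84 eV·nm / 3.123757653 eV
λ = 396.90659 nm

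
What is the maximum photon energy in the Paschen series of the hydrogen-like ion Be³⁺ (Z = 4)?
24.18791 eV

The series limit corresponds to the transition from n = ∞ to n = 3.
This is the highest energy (shortest wavelength) transition in the Paschen series.

E_∞ = 0 eV
E_3 = -13.6057 × 4² / 3² = -24.18791 eV

Energy at series limit:
ΔE = E_∞ - E_3 = 0 - (-24.18791) = 24.18791 eV

This energy equals the ionization energy from the n = 3 state of Be³⁺.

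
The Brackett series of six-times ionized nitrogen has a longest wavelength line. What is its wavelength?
82.654 nm

The longest wavelength corresponds to the smallest energy transition in the series.
The Brackett series has all transitions ending at n_f = 4.

For N⁶⁺ (Z = 7), the first line (α-line) is the jump from n = 5 to n = 4:
E_5 = -13.6057 × 7² / 5² = -26.66717 eV
E_4 = -13.6057 × 7² / 4² = -41.66746 eV
ΔE = E_5 - E_4 = 15.00029 eV

λ = hc/E = 1239.84 eV·nm / 15.00029 eV
λ = 82.654 nm

This is the α-line of the Brackett series in N⁶⁺.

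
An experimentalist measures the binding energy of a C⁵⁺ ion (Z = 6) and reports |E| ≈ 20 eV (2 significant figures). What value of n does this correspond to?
n = 5

The exact energy levels follow E_n = -13.6057 Z² / n² eV with Z = 6.

The measured value (-20 eV) is reported to only 2 significant figures, so we must test candidate n values and see which one matches to that precision.

Candidate energies:
  n = 3:  E = -13.6057 × 6² / 3² = -54.42280 eV
  n = 4:  E = -13.6057 × 6² / 4² = -30.61283 eV
  n = 5:  E = -13.6057 × 6² / 5² = -19.59221 eV  ← matches
  n = 6:  E = -13.6057 × 6² / 6² = -13.60570 eV
  n = 7:  E = -13.6057 × 6² / 7² = -9.99602 eV

Checking against the measurement of -20 eV (2 sig figs), only n = 5 agrees:
E_5 = -19.59221 eV, which rounds to -20 eV ✓

Therefore n = 5.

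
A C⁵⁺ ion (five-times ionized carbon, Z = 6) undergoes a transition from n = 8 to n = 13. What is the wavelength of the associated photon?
260.74719 nm

First, find the transition energy using E_n = -13.6057 Z² / n² eV:
E_8 = -13.6057 × 6² / 8² = -7.653206250 eV
E_13 = -13.6057 × 6² / 13² = -2.898255621 eV

Photon energy: |ΔE| = |E_13 - E_8| = 4.754950629 eV

Convert to wavelength using E = hc/λ with hc = 1239.84 eV·nm:
λ = hc/E = 1239.84 eV·nm / 4.754950629 eV
λ = 260.74719 nm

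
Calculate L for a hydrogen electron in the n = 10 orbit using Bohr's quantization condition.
1.05457e-33 J·s (or 10ℏ)

In the Bohr model, angular momentum is quantized:
L = nℏ

where ℏ = h/(2π) = 1.0545718e-34 J·s

For n = 10:
L = 10 × 1.0545718e-34 J·s
L = 1.05457e-33 J·s

This can also be written as L = 10ℏ.
The angular momentum is an integer multiple of the reduced Planck constant.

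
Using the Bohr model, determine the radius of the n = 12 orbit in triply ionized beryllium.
1.9050 nm (or 19.0504 Å)

The Bohr radius formula is:
r_n = n² a₀ / Z

where a₀ = 0.0529177 nm is the Bohr radius.

For Be³⁺ (Z = 4) at n = 12:
r_12 = 12² × 0.0529177 nm / 4
r_12 = 144 × 0.0529177 nm / 4
r_12 = 7.62015 nm / 4
r_12 = 1.9050 nm

The electron orbits at approximately 1.9050 nm from the nucleus.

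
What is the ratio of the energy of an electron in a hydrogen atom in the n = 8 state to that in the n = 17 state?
4.515625

Using E_n = -13.6057 Z² / n² eV with Z = 1:

E_8 = -13.6057 / 8² = -13.6057 / 64 = -0.21258906 eV
E_17 = -13.6057 / 17² = -13.6057 / 289 = -0.04707855 eV

The ratio is:
E_8/E_17 = (-0.21258906) / (-0.04707855)
E_8/E_17 = (-13.6057/64) / (-13.6057/289)
E_8/E_17 = 289/64
E_8/E_17 = 4.515625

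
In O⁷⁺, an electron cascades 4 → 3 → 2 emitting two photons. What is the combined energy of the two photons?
163.27 eV

The energy levels of O⁷⁺ are E_n = -13.6057 × 8² / n² eV.

First transition (4 → 3):
ΔE₁ = |E_3 - E_4|
ΔE₁ = |-96.75164444 - (-54.42280000)| = 42.32884 eV

Second transition (3 → 2):
ΔE₂ = |E_2 - E_3|
ΔE₂ = |-217.69120000 - (-96.75164444)| = 120.93956 eV

Total energy released:
E_total = ΔE₁ + ΔE₂ = 42.32884 + 120.93956 = 163.27 eV

Note: This equals the direct transition 4 → 2: 163.27 eV ✓
Energy is conserved regardless of the path taken.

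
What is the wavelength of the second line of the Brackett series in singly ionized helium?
656.110895 nm

The lines of a series are numbered from the longest wavelength (smallest ΔE) outward; the second line is the transition from n = n_f + 2 to n_f.
The Brackett series has all transitions ending at n_f = 4.

For He⁺ (Z = 2), the second line (β-line) is the jump from n = 6 to n = 4:
E_6 = -13.6057 × 2² / 6² = -1.5117444444 eV
E_4 = -13.6057 × 2² / 4² = -3.4014250000 eV
ΔE = E_6 - E_4 = 1.8896805556 eV

λ = hc/E = 1239.84 eV·nm / 1.8896805556 eV
λ = 656.110895 nm

This is the β-line of the Brackett series in He⁺.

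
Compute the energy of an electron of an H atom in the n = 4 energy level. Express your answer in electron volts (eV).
-0.85036 eV

The energy levels of a hydrogen-like atom are given by:
E_n = -13.6057 eV / n²

For n = 4:
E_4 = -13.6057 eV / 4²
E_4 = -13.6057 eV / 16
E_4 = -0.85036 eV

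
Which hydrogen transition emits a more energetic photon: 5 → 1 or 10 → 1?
10 → 1

Calculate the energy for each transition:

Transition 5 → 1:
ΔE₁ = |E_1 - E_5| = |-13.6057/1² - (-13.6057/5²)|
ΔE₁ = |-13.60570000000 - (-0.54422800000)| = 13.06147200 eV

Transition 10 → 1:
ΔE₂ = |E_1 - E_10| = |-13.6057/1² - (-13.6057/10²)|
ΔE₂ = |-13.60570000000 - (-0.13605700000)| = 13.46964300 eV

Since 13.46964300 eV > 13.06147200 eV, the transition 10 → 1 emits the more energetic photon.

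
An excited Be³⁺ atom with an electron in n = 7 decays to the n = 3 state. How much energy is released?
19.74523 eV

The energy levels are E_n = -13.6057 Z² eV / n².

Energy at n = 7: E_7 = -13.6057 × 4² / 7² = -4.44267755 eV
Energy at n = 3: E_3 = -13.6057 × 4² / 3² = -24.18791111 eV

For emission (electron falling to lower state), the photon energy is:
E_photon = E_7 - E_3 = |-4.44267755 - (-24.18791111)|
E_photon = 19.74523 eV

This energy is carried away by the emitted photon.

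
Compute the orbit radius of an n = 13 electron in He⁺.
4.471547 nm (or 44.715474 Å)

The Bohr radius formula is:
r_n = n² a₀ / Z

where a₀ = 0.052917721 nm is the Bohr radius.

For He⁺ (Z = 2) at n = 13:
r_13 = 13² × 0.052917721 nm / 2
r_13 = 169 × 0.052917721 nm / 2
r_13 = 8.9430948 nm / 2
r_13 = 4.471547 nm

The electron orbits at approximately 4.471547 nm from the nucleus.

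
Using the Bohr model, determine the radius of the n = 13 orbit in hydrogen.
8.9431 nm (or 89.4309 Å)

The Bohr radius formula is:
r_n = n² a₀ / Z

where a₀ = 0.0529177 nm is the Bohr radius.

For H (Z = 1) at n = 13:
r_13 = 13² × 0.0529177 nm / 1
r_13 = 169 × 0.0529177 nm / 1
r_13 = 8.94309 nm / 1
r_13 = 8.9431 nm

The electron orbits at approximately 8.9431 nm from the nucleus.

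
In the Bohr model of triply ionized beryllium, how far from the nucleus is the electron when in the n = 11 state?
1.6008 nm (or 16.0076 Å)

The Bohr radius formula is:
r_n = n² a₀ / Z

where a₀ = 0.0529177 nm is the Bohr radius.

For Be³⁺ (Z = 4) at n = 11:
r_11 = 11² × 0.0529177 nm / 4
r_11 = 121 × 0.0529177 nm / 4
r_11 = 6.40304 nm / 4
r_11 = 1.6008 nm

The electron orbits at approximately 1.6008 nm from the nucleus.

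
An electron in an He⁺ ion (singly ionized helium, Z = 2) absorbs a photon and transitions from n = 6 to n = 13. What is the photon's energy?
1.1897 eV

The energy levels of a hydrogen-like atom are E_n = -13.6057 Z² eV / n².

Energy at n = 6: E_6 = -13.6057 × 2² / 6² = -1.5117444 eV
Energy at n = 13: E_13 = -13.6057 × 2² / 13² = -0.3220284 eV

The excitation energy is the difference:
ΔE = E_13 - E_6
ΔE = -0.3220284 - (-1.5117444)
ΔE = 1.1897 eV

Since this is positive, energy must be absorbed (photon absorption).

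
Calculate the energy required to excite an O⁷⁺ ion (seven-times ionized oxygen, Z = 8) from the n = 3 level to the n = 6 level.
72.56 eV

The energy levels of a hydrogen-like atom are E_n = -13.6057 Z² eV / n².

Energy at n = 3: E_3 = -13.6057 × 8² / 3² = -96.75164 eV
Energy at n = 6: E_6 = -13.6057 × 8² / 6² = -24.18791 eV

The excitation energy is the difference:
ΔE = E_6 - E_3
ΔE = -24.18791 - (-96.75164)
ΔE = 72.56 eV

Since this is positive, energy must be absorbed (photon absorption).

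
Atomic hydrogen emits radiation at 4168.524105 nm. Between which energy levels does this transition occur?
n = 13 → n = 6

First, find the photon energy from the wavelength (hc = 1239.84 eV·nm):
E = hc/λ = 1239.84 eV·nm / 4168.524105 nm = 0.29742901 eV

The energy levels of hydrogen satisfy E_n = -13.6057 / n² eV, so an emission n_i → n_f releases
ΔE = 13.6057 × (1/n_f² − 1/n_i²) eV.

Setting ΔE equal to the photon energy:
1/n_f² − 1/n_i² = 0.29742901 / 13.6057 = 0.021860618

Since 1/n_i² must be positive, we need 1/n_f² > 0.021860618, i.e. n_f ≤ 6. For each allowed n_f, solve n_i = (1/n_f² − 0.021860618)^(−1/2) and check whether it is a whole number:
  n_f = 1: 1/n_i² = 1.000000000 − 0.021860618 = 0.978139382 → n_i = 1.011  (not an integer) ✗
  n_f = 2: 1/n_i² = 0.250000000 − 0.021860618 = 0.228139382 → n_i = 2.094  (not an integer) ✗
  n_f = 3: 1/n_i² = 0.111111111 − 0.021860618 = 0.089250493 → n_i = 3.347  (not an integer) ✗
  n_f = 4: 1/n_i² = 0.062500000 − 0.021860618 = 0.040639382 → n_i = 4.961  (not an integer) ✗
  n_f = 5: 1/n_i² = 0.040000000 − 0.021860618 = 0.018139382 → n_i = 7.425  (not an integer) ✗
  n_f = 6: 1/n_i² = 0.027777778 − 0.021860618 = 0.005917160 → n_i = 13.000  → integer, n_i = 13 ✓

Only n_f = 6 gives an integer upper level, n_i = 13.

The transition is from n = 13 to n = 6 (emission).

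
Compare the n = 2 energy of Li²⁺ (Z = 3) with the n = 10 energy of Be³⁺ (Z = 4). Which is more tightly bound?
Li²⁺ at n = 2 (E = -30.6128 eV)

Using E_n = -13.6057 Z² / n² eV:

Li²⁺ (Z = 3) at n = 2:
E = -13.6057 × 3² / 2² = -13.6057 × 9 / 4 = -30.6128250 eV

Be³⁺ (Z = 4) at n = 10:
E = -13.6057 × 4² / 10² = -13.6057 × 16 / 100 = -2.1769120 eV

Since -30.6128250 eV < -2.1769120 eV,
Li²⁺ at n = 2 is more tightly bound (requires more energy to ionize).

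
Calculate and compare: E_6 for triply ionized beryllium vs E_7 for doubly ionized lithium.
Be³⁺ at n = 6 (E = -6.0470 eV)

Using E_n = -13.6057 Z² / n² eV:

Be³⁺ (Z = 4) at n = 6:
E = -13.6057 × 4² / 6² = -13.6057 × 16 / 36 = -6.0469778 eV

Li²⁺ (Z = 3) at n = 7:
E = -13.6057 × 3² / 7² = -13.6057 × 9 / 49 = -2.4990061 eV

Since -6.0469778 eV < -2.4990061 eV,
Be³⁺ at n = 6 is more tightly bound (requires more energy to ionize).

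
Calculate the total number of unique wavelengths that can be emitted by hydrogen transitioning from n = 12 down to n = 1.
66

The electron can occupy levels n = 1, 2, ..., 12 during de-excitation — that is m = 12 - 1 + 1 = 12 distinct levels.

The number of distinct spectral lines equals the number of ways to choose 2 of these m levels (each pair gives one possible emission transition):

Number of lines = m(m-1)/2 = 12×11/2 = 66

These correspond to all possible transitions between the 12 levels:
12 → 11, 12 → 10, 12 → 9, 12 → 8, 12 → 7, 12 → 6, 12 → 5, 12 → 4...

Each transition produces a photon with a unique energy (and thus wavelength). This count does not depend on Z.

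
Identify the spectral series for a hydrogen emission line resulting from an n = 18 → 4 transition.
Brackett series

The spectral series in hydrogen are named based on the final (lower) energy level:
- Lyman series: n_final = 1 (ultraviolet)
- Balmer series: n_final = 2 (visible/near-UV)
- Paschen series: n_final = 3 (infrared)
- Brackett series: n_final = 4 (infrared)
- Pfund series: n_final = 5 (far infrared)

Since this transition ends at n = 4, it belongs to the Brackett series.

For reference, this 18 → 4 line has photon energy
ΔE = 13.6057 eV × (1/4² - 1/18²) = 0.8083633488 eV,
corresponding to wavelength λ = hc/ΔE = 1239.84 eV·nm / 0.8083633488 eV = 1533.7657 nm in the infrared region.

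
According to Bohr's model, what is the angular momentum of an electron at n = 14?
1.47640e-33 J·s (or 14ℏ)

In the Bohr model, angular momentum is quantized:
L = nℏ

where ℏ = h/(2π) = 1.0545718e-34 J·s

For n = 14:
L = 14 × 1.0545718e-34 J·s
L = 1.47640e-33 J·s

This can also be written as L = 14ℏ.
The angular momentum is an integer multiple of the reduced Planck constant.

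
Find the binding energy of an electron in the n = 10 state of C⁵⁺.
4.89805 eV

The ionization energy is the energy needed to remove the electron completely (n → ∞).

For a hydrogen-like ion with Z = 6, E_n = -13.6057 Z² / n² eV.

At n = 10: E_10 = -13.6057 × 6² / 10² = -4.89805200 eV
At n = ∞: E_∞ = 0 eV

Ionization energy = E_∞ - E_10 = 0 - (-4.89805200) = 4.89805200 eV
Ionization energy ≈ 4.89805 eV

This is also called the binding energy of the electron in state n = 10.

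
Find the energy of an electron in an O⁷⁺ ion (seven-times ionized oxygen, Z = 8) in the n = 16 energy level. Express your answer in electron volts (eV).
-3.4014 eV

The energy levels of a hydrogen-like atom are given by:
E_n = -13.6057 Z² / n² eV  (with Z = 8 for O⁷⁺)

For n = 16:
E_16 = -13.6057 × 8² / 16²
E_16 = -13.6057 × 64 / 256
E_16 = -3.4014 eV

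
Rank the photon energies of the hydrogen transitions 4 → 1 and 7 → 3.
4 → 1

Calculate the energy for each transition:

Transition 4 → 1:
ΔE₁ = |E_1 - E_4| = |-13.6057/1² - (-13.6057/4²)|
ΔE₁ = |-13.60570000000 - (-0.85035625000)| = 12.75534375 eV

Transition 7 → 3:
ΔE₂ = |E_3 - E_7| = |-13.6057/3² - (-13.6057/7²)|
ΔE₂ = |-1.51174444444 - (-0.27766734694)| = 1.23407710 eV

Since 12.75534375 eV > 1.23407710 eV, the transition 4 → 1 emits the more energetic photon.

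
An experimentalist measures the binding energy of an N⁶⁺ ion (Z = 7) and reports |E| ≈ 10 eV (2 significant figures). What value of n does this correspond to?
n = 8

The exact energy levels follow E_n = -13.6057 Z² / n² eV with Z = 7.

The measured value (-10 eV) is reported to only 2 significant figures, so we must test candidate n values and see which one matches to that precision.

Candidate energies:
  n = 6:  E = -13.6057 × 7² / 6² = -18.51887 eV
  n = 7:  E = -13.6057 × 7² / 7² = -13.60570 eV
  n = 8:  E = -13.6057 × 7² / 8² = -10.41686 eV  ← matches
  n = 9:  E = -13.6057 × 7² / 9² = -8.23061 eV
  n = 10:  E = -13.6057 × 7² / 10² = -6.66679 eV

Checking against the measurement of -10 eV (2 sig figs), only n = 8 agrees:
E_8 = -10.41686 eV, which rounds to -10 eV ✓

Therefore n = 8.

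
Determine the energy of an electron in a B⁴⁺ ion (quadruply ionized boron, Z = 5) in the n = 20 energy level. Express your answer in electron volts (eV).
-0.85 eV

The energy levels of a hydrogen-like atom are given by:
E_n = -13.6057 Z² / n² eV  (with Z = 5 for B⁴⁺)

For n = 20:
E_20 = -13.6057 × 5² / 20²
E_20 = -13.6057 × 25 / 400
E_20 = -0.85 eV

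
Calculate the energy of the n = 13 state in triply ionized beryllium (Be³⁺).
-1.29 eV

For hydrogen-like ions, the energy levels scale with Z²:
E_n = -13.6057 Z² / n² eV

For Be³⁺ (Z = 4) at n = 13:
E_13 = -13.6057 × 4² / 13²
E_13 = -13.6057 × 16 / 169
E_13 = -217.6912 / 169
E_13 = -1.29 eV

The energy is 16 times more negative than hydrogen at the same n due to the stronger nuclear charge.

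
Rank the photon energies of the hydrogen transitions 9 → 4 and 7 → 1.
7 → 1

Calculate the energy for each transition:

Transition 9 → 4:
ΔE₁ = |E_4 - E_9| = |-13.6057/4² - (-13.6057/9²)|
ΔE₁ = |-0.850356250000 - (-0.167971604938)| = 0.682384645 eV

Transition 7 → 1:
ΔE₂ = |E_1 - E_7| = |-13.6057/1² - (-13.6057/7²)|
ΔE₂ = |-13.605700000000 - (-0.277667346939)| = 13.328032653 eV

Since 13.328032653 eV > 0.682384645 eV, the transition 7 → 1 emits the more energetic photon.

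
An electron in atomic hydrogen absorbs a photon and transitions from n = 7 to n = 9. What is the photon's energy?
0.1097 eV

The energy levels of a hydrogen-like atom are E_n = -13.6057 eV / n².

Energy at n = 7: E_7 = -13.6057 / 7² = -0.2776673 eV
Energy at n = 9: E_9 = -13.6057 / 9² = -0.1679716 eV

The excitation energy is the difference:
ΔE = E_9 - E_7
ΔE = -0.1679716 - (-0.2776673)
ΔE = 0.1097 eV

Since this is positive, energy must be absorbed (photon absorption).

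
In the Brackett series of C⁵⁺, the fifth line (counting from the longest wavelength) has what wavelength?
50.4701 nm

The lines of a series are numbered from the longest wavelength (smallest ΔE) outward; the fifth line is the transition from n = n_f + 5 to n_f.
The Brackett series has all transitions ending at n_f = 4.

For C⁵⁺ (Z = 6), the fifth line (ε-line) is the jump from n = 9 to n = 4:
E_9 = -13.6057 × 6² / 9² = -6.046978 eV
E_4 = -13.6057 × 6² / 4² = -30.612825 eV
ΔE = E_9 - E_4 = 24.565847 eV

λ = hc/E = 1239.84 eV·nm / 24.565847 eV
λ = 50.4701 nm

This is the ε-line of the Brackett series in C⁵⁺.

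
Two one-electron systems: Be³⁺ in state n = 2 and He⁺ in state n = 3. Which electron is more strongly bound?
Be³⁺ at n = 2 (E = -54.422800 eV)

Using E_n = -13.6057 Z² / n² eV:

Be³⁺ (Z = 4) at n = 2:
E = -13.6057 × 4² / 2² = -13.6057 × 16 / 4 = -54.422800000 eV

He⁺ (Z = 2) at n = 3:
E = -13.6057 × 2² / 3² = -13.6057 × 4 / 9 = -6.046977778 eV

Since -54.422800000 eV < -6.046977778 eV,
Be³⁺ at n = 2 is more tightly bound (requires more energy to ionize).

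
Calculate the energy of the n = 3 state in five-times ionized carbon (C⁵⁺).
-54.4228 eV

For hydrogen-like ions, the energy levels scale with Z²:
E_n = -13.6057 Z² / n² eV

For C⁵⁺ (Z = 6) at n = 3:
E_3 = -13.6057 × 6² / 3²
E_3 = -13.6057 × 36 / 9
E_3 = -489.8052 / 9
E_3 = -54.4228 eV

The energy is 36 times more negative than hydrogen at the same n due to the stronger nuclear charge.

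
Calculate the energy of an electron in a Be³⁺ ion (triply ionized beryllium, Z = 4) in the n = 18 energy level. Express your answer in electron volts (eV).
-0.67189 eV

The energy levels of a hydrogen-like atom are given by:
E_n = -13.6057 Z² / n² eV  (with Z = 4 for Be³⁺)

For n = 18:
E_18 = -13.6057 × 4² / 18²
E_18 = -13.6057 × 16 / 324
E_18 = -0.67189 eV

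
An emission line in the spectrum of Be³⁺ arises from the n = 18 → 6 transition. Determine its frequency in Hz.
1.300e+15 Hz

First, find the transition energy:
E_18 = -13.6057 × 4² / 18² = -0.671886 eV
E_6 = -13.6057 × 4² / 6² = -6.046978 eV
|ΔE| = |E_6 - E_18| = 5.375092 eV

Convert to Joules: E = 5.375092 eV × (1.602177 × 10⁻¹⁹ J/eV) = 8.61185e-19 J

Using E = hf:
f = E/h = 8.61185e-19 J / (6.62607 × 10⁻³⁴ J·s)
f = 1.300e+15 Hz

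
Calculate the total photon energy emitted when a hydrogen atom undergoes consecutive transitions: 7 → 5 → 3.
1.234077 eV

The energy levels of hydrogen are E_n = -13.6057 / n² eV.

First transition (7 → 5):
ΔE₁ = |E_5 - E_7|
ΔE₁ = |-0.544228000000 - (-0.277667346939)| = 0.266560653 eV

Second transition (5 → 3):
ΔE₂ = |E_3 - E_5|
ΔE₂ = |-1.511744444444 - (-0.544228000000)| = 0.967516444 eV

Total energy released:
E_total = ΔE₁ + ΔE₂ = 0.266560653 + 0.967516444 = 1.234077 eV

Note: This equals the direct transition 7 → 3: 1.234077 eV ✓
Energy is conserved regardless of the path taken.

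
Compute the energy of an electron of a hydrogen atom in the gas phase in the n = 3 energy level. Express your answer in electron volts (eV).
-1.512 eV

The energy levels of a hydrogen-like atom are given by:
E_n = -13.6057 eV / n²

For n = 3:
E_3 = -13.6057 eV / 3²
E_3 = -13.6057 eV / 9
E_3 = -1.512 eV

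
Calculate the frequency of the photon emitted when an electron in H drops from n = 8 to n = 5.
8.02e+13 Hz

First, find the transition energy:
E_8 = -13.6057 / 8² = -0.212589 eV
E_5 = -13.6057 / 5² = -0.544228 eV
|ΔE| = |E_5 - E_8| = 0.331639 eV

Convert to Joules: E = 0.331639 eV × (1.602177 × 10⁻¹⁹ J/eV) = 5.3134e-20 J

Using E = hf:
f = E/h = 5.3134e-20 J / (6.62607 × 10⁻³⁴ J·s)
f = 8.02e+13 Hz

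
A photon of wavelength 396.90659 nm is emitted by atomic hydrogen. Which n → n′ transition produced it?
n = 7 → n = 2

First, find the photon energy from the wavelength (hc = 1239.84 eV·nm):
E = hc/λ = 1239.84 eV·nm / 396.90659 nm = 3.1237577 eV

The energy levels of hydrogen satisfy E_n = -13.6057 / n² eV, so an emission n_i → n_f releases
ΔE = 13.6057 × (1/n_f² − 1/n_i²) eV.

Setting ΔE equal to the photon energy:
1/n_f² − 1/n_i² = 3.1237577 / 13.6057 = 0.22959184

Since 1/n_i² must be positive, we need 1/n_f² > 0.22959184, i.e. n_f ≤ 2. For each allowed n_f, solve n_i = (1/n_f² − 0.22959184)^(−1/2) and check whether it is a whole number:
  n_f = 1: 1/n_i² = 1.00000000 − 0.22959184 = 0.77040816 → n_i = 1.139  (not an integer) ✗
  n_f = 2: 1/n_i² = 0.25000000 − 0.22959184 = 0.02040816 → n_i = 7.000  → integer, n_i = 7 ✓

Only n_f = 2 gives an integer upper level, n_i = 7.

The transition is from n = 7 to n = 2 (emission).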